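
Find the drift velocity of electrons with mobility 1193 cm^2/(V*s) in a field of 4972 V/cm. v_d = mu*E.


Step 1: v_d = mu * E
Step 2: v_d = 1193 * 4972 = 5931596
Step 3: v_d = 5.93e+06 cm/s

5.93e+06


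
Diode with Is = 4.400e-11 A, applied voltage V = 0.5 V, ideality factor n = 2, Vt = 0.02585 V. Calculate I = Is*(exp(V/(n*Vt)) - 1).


Step 1: V/(n*Vt) = 0.5/(2*0.02585) = 9.6712
Step 2: exp(9.6712) = 1.5854e+04
Step 3: I = 4.400e-11 * (1.5854e+04 - 1) = 6.98e-07 A

6.98e-07


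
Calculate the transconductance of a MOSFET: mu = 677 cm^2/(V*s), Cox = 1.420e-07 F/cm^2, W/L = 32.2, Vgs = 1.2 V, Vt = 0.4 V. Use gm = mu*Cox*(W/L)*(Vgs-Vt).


Step 1: Vov = Vgs - Vt = 1.2 - 0.4 = 0.8 V
Step 2: gm = mu * Cox * (W/L) * Vov
Step 3: gm = 677 * 1.420e-07 * 32.2 * 0.8 = 2.48e-03 S

2.48e-03


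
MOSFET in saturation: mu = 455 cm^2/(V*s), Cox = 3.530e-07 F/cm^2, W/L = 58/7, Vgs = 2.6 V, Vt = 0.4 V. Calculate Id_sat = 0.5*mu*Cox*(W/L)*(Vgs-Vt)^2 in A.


Step 1: Overdrive voltage Vov = Vgs - Vt = 2.6 - 0.4 = 2.2 V
Step 2: W/L = 58/7 = 8.28571
Step 3: Id = 0.5 * 455 * 3.530e-07 * 8.28571 * 2.2^2
Step 4: Id = 3.22e-03 A

3.22e-03


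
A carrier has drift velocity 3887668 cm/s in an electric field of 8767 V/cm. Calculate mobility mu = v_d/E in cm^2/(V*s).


Step 1: mu = v_d / E
Step 2: mu = 3887668 / 8767
Step 3: mu = 443.44 cm^2/(V*s)

443.44


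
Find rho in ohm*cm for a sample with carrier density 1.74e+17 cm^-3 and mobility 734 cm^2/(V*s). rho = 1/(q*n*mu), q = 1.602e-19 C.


Step 1: sigma = q * n * mu = 1.602e-19 * 1.74e+17 * 734 = 2.04601e+01 S/cm
Step 2: rho = 1 / sigma = 1 / 2.04601e+01 = 0.04888 ohm*cm

0.04888


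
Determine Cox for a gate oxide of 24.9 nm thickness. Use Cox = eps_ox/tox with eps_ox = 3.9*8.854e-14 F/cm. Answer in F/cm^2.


Step 1: eps_ox = 3.9 * 8.854e-14 = 3.45306e-13 F/cm
Step 2: tox in cm = 24.9 nm * 1e-7 = 2.4900e-06 cm
Step 3: Cox = 3.45306e-13 / 2.4900e-06 = 1.39e-07 F/cm^2

1.39e-07


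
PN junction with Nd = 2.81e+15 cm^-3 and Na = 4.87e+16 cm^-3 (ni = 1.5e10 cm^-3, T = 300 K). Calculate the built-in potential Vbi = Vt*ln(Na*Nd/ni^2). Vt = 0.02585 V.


Step 1: Compute Na*Nd/ni^2 = 4.87e+16 * 2.81e+15 / (1.5e10)^2 = 6.0821e+11
Step 2: ln(6.0821e+11) = 27.1338
Step 3: Vbi = 0.02585 * 27.1338 = 0.701 V

0.701


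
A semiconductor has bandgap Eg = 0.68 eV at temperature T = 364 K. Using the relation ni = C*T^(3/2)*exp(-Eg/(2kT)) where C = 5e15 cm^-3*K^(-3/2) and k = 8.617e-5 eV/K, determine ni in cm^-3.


Step 1: Compute kT = 8.617e-5 * 364 = 0.03136588 eV
Step 2: Exponent = -Eg/(2kT) = -0.68/(2*0.03136588) = -10.83980
Step 3: T^(3/2) = 364^1.5 = 6944.68
Step 4: ni = 5e15 * 6944.68 * exp(-10.83980) = 6.81e+14 cm^-3

6.81e+14


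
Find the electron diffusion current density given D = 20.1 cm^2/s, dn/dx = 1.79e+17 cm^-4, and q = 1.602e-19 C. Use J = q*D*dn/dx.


Step 1: J = q * D * (dn/dx)
Step 2: J = 1.602e-19 * 20.1 * 1.79e+17
Step 3: J = 5.76e-01 A/cm^2

5.76e-01


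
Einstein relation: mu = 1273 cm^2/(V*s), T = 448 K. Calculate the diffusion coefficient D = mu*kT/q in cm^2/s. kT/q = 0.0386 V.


Step 1: D = mu * (kT/q)
Step 2: D = 1273 * 0.0386
Step 3: D = 49.14 cm^2/s

49.14


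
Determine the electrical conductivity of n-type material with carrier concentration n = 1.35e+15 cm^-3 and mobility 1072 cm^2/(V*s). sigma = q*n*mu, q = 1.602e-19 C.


Step 1: sigma = q * n * mu
Step 2: sigma = 1.602e-19 * 1.35e+15 * 1072
Step 3: sigma = 2.318e-01 S/cm

2.318e-01


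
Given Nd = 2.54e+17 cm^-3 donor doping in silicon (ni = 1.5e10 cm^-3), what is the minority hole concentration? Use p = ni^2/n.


Step 1: Since Nd >> ni, n ≈ Nd = 2.54e+17 cm^-3
Step 2: p = ni^2 / n = (1.5e10)^2 / 2.54e+17
Step 3: p = 2.25e20 / 2.54e+17 = 8.86e+02 cm^-3

8.86e+02


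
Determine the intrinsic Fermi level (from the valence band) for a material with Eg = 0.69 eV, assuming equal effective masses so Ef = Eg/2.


Step 1: For an intrinsic semiconductor, the Fermi level sits at midgap.
Step 2: Ef = Eg / 2 = 0.69 / 2 = 0.345 eV

0.345


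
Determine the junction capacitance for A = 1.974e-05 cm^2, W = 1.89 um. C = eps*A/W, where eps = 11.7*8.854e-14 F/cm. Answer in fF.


Step 1: eps_Si = 11.7 * 8.854e-14 = 1.035918e-12 F/cm
Step 2: W in cm = 1.89 * 1e-4 = 1.89e-04 cm
Step 3: C = 1.035918e-12 * 1.974e-05 / 1.89e-04 = 1.081959e-13 F
Step 4: C = 108.2 fF

108.2


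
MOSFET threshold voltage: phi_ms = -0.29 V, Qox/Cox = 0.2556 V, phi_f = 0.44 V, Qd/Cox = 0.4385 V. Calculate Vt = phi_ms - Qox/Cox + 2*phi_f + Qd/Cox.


Step 1: Vt = phi_ms - Qox/Cox + 2*phi_f + Qd/Cox
Step 2: Vt = -0.29 - 0.2556 + 2*0.44 + 0.4385
Step 3: Vt = -0.29 - 0.2556 + 0.88 + 0.4385
Step 4: Vt = 0.7729 V

0.7729


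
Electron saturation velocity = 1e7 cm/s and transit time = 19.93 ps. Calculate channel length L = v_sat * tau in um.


Step 1: tau in seconds = 19.93 ps * 1e-12 = 1.9930e-11 s
Step 2: L = v_sat * tau = 1e7 * 1.9930e-11 = 1.9930e-04 cm
Step 3: L in um = 1.9930e-04 * 1e4 = 1.993 um

1.993


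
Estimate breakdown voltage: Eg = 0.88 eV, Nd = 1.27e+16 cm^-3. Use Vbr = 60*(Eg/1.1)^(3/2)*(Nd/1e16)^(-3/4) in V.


Step 1: Eg/1.1 = 0.88/1.1 = 0.800000
Step 2: (Eg/1.1)^1.5 = 0.800000^1.5 = 0.715542
Step 3: (Nd/1e16)^(-0.75) = (1.27)^(-0.75) = 0.835886
Step 4: Vbr = 60 * 0.715542 * 0.835886 = 35.9 V

35.9


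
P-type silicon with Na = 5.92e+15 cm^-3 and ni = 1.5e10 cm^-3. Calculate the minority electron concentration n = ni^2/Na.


Step 1: Majority hole concentration p ≈ Na = 5.92e+15 cm^-3
Step 2: n = ni^2 / Na = (1.5e10)^2 / 5.92e+15
Step 3: n = 3.80e+04 cm^-3

3.80e+04


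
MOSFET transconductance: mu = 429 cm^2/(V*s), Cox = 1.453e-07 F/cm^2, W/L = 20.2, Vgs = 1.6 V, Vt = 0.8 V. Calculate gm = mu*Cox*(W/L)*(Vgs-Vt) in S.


Step 1: Vov = Vgs - Vt = 1.6 - 0.8 = 0.8 V
Step 2: gm = mu * Cox * (W/L) * Vov
Step 3: gm = 429 * 1.453e-07 * 20.2 * 0.8 = 1.01e-03 S

1.01e-03


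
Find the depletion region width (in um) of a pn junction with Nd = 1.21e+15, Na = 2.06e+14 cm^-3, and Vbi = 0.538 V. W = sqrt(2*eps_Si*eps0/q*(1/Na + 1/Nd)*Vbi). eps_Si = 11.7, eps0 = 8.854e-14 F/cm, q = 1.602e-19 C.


Step 1: 1/Na + 1/Nd = 1/2.06e+14 + 1/1.21e+15 = 5.68082e-15
Step 2: 2*eps*eps0/q = 2*11.7*8.854e-14/1.602e-19 = 1.293281e+07
Step 3: W^2 = 1.293281e+07 * 5.68082e-15 * 0.538 = 3.95263e-08
Step 4: W = sqrt(3.95263e-08) = 1.988e-04 cm = 1.988 um

1.988


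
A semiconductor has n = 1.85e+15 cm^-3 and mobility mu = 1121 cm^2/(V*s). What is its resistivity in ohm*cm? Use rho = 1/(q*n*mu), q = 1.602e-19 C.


Step 1: sigma = q * n * mu = 1.602e-19 * 1.85e+15 * 1121 = 3.32231e-01 S/cm
Step 2: rho = 1 / sigma = 1 / 3.32231e-01 = 3.01 ohm*cm

3.01


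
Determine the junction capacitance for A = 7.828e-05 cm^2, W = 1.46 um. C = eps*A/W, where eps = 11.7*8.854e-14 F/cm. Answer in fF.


Step 1: eps_Si = 11.7 * 8.854e-14 = 1.035918e-12 F/cm
Step 2: W in cm = 1.46 * 1e-4 = 1.46e-04 cm
Step 3: C = 1.035918e-12 * 7.828e-05 / 1.46e-04 = 5.554223e-13 F
Step 4: C = 555.42 fF

555.42


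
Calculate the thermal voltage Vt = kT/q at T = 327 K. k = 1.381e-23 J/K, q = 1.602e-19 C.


Step 1: kT = 1.381e-23 * 327 = 4.51587e-21 J
Step 2: Vt = kT/q = 4.51587e-21 / 1.602e-19
Step 3: Vt = 0.02819 V

0.02819


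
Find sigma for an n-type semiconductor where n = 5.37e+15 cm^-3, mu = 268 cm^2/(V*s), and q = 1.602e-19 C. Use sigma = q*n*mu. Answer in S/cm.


Step 1: sigma = q * n * mu
Step 2: sigma = 1.602e-19 * 5.37e+15 * 268
Step 3: sigma = 2.306e-01 S/cm

2.306e-01


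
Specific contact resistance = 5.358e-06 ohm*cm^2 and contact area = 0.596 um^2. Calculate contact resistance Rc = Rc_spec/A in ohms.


Step 1: Convert area to cm^2: 0.596 um^2 = 5.9600e-09 cm^2
Step 2: Rc = Rc_spec / A = 5.358e-06 / 5.9600e-09
Step 3: Rc = 8.99e+02 ohms

8.99e+02


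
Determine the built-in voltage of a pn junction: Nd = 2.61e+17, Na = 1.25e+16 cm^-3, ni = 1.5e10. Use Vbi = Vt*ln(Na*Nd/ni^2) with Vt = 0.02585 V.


Step 1: Compute Na*Nd/ni^2 = 1.25e+16 * 2.61e+17 / (1.5e10)^2 = 1.4500e+13
Step 2: ln(1.4500e+13) = 30.3052
Step 3: Vbi = 0.02585 * 30.3052 = 0.783 V

0.783


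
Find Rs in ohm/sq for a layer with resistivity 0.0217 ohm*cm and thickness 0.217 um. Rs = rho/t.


Step 1: Convert thickness to cm: t = 0.217 um = 2.1700e-05 cm
Step 2: Rs = rho / t = 0.0217 / 2.1700e-05
Step 3: Rs = 1000.0 ohm/sq

1000.0


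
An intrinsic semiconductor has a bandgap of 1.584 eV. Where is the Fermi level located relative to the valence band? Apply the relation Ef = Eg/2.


Step 1: For an intrinsic semiconductor, the Fermi level sits at midgap.
Step 2: Ef = Eg / 2 = 1.584 / 2 = 0.792 eV

0.792


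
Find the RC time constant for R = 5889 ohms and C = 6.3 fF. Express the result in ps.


Step 1: tau = R * C
Step 2: tau = 5889 * 6.3 fF = 5889 * 6.3e-15 F
Step 3: tau = 3.71007e-11 s = 37.1007 ps

37.1007


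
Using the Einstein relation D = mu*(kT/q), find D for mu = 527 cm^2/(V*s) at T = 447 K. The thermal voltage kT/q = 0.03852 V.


Step 1: D = mu * (kT/q)
Step 2: D = 527 * 0.03852
Step 3: D = 20.3 cm^2/s

20.3


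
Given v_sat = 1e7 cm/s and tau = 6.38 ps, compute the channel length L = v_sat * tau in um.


Step 1: tau in seconds = 6.38 ps * 1e-12 = 6.3800e-12 s
Step 2: L = v_sat * tau = 1e7 * 6.3800e-12 = 6.3800e-05 cm
Step 3: L in um = 6.3800e-05 * 1e4 = 0.638 um

0.638


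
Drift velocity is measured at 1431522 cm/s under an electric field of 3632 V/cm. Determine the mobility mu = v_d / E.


Step 1: mu = v_d / E
Step 2: mu = 1431522 / 3632
Step 3: mu = 394.14 cm^2/(V*s)

394.14


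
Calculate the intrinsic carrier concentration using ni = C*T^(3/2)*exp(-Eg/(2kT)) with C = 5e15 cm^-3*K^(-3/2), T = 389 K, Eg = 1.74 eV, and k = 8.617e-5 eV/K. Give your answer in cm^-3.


Step 1: Compute kT = 8.617e-5 * 389 = 0.03352013 eV
Step 2: Exponent = -Eg/(2kT) = -1.74/(2*0.03352013) = -25.95455
Step 3: T^(3/2) = 389^1.5 = 7672.28
Step 4: ni = 5e15 * 7672.28 * exp(-25.95455) = 2.05e+08 cm^-3

2.05e+08


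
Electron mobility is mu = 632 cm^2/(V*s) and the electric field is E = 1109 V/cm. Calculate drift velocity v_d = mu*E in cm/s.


Step 1: v_d = mu * E
Step 2: v_d = 632 * 1109 = 700888
Step 3: v_d = 7.01e+05 cm/s

7.01e+05


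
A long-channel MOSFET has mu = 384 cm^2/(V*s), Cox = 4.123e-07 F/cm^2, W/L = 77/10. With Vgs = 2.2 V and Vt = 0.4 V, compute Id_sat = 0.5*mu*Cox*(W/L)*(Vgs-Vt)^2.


Step 1: Overdrive voltage Vov = Vgs - Vt = 2.2 - 0.4 = 1.8 V
Step 2: W/L = 77/10 = 7.7
Step 3: Id = 0.5 * 384 * 4.123e-07 * 7.7 * 1.8^2
Step 4: Id = 1.97e-03 A

1.97e-03


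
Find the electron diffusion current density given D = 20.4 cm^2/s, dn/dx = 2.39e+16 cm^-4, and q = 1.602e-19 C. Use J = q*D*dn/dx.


Step 1: J = q * D * (dn/dx)
Step 2: J = 1.602e-19 * 20.4 * 2.39e+16
Step 3: J = 7.81e-02 A/cm^2

7.81e-02


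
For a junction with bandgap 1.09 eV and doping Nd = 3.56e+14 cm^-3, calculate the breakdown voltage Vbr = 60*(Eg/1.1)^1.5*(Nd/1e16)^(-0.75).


Step 1: Eg/1.1 = 1.09/1.1 = 0.990909
Step 2: (Eg/1.1)^1.5 = 0.990909^1.5 = 0.986395
Step 3: (Nd/1e16)^(-0.75) = (0.0356)^(-0.75) = 12.201480
Step 4: Vbr = 60 * 0.986395 * 12.201480 = 722.1 V

722.1


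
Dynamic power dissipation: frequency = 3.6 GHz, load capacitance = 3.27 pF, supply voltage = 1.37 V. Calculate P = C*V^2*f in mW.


Step 1: V^2 = 1.37^2 = 1.8769 V^2
Step 2: P = C*V^2*f = 3.27e-12 F * 1.8769 * 3.6e9 Hz
Step 3: P = 2.20948668e-02 W
Step 4: P = 22.095 mW

22.095


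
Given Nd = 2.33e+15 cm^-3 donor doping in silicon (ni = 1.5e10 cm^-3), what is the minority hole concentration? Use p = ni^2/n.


Step 1: Since Nd >> ni, n ≈ Nd = 2.33e+15 cm^-3
Step 2: p = ni^2 / n = (1.5e10)^2 / 2.33e+15
Step 3: p = 2.25e20 / 2.33e+15 = 9.66e+04 cm^-3

9.66e+04


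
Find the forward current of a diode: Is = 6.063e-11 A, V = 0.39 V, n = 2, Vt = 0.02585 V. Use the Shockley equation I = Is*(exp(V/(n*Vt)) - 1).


Step 1: V/(n*Vt) = 0.39/(2*0.02585) = 7.5435
Step 2: exp(7.5435) = 1.8884e+03
Step 3: I = 6.063e-11 * (1.8884e+03 - 1) = 1.14e-07 A

1.14e-07


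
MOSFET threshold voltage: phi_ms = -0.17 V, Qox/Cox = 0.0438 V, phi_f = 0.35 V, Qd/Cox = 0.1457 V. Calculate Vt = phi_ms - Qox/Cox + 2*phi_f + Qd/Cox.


Step 1: Vt = phi_ms - Qox/Cox + 2*phi_f + Qd/Cox
Step 2: Vt = -0.17 - 0.0438 + 2*0.35 + 0.1457
Step 3: Vt = -0.17 - 0.0438 + 0.7 + 0.1457
Step 4: Vt = 0.6319 V

0.6319


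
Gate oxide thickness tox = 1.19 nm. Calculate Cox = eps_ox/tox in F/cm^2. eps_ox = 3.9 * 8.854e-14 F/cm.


Step 1: eps_ox = 3.9 * 8.854e-14 = 3.45306e-13 F/cm
Step 2: tox in cm = 1.19 nm * 1e-7 = 1.1900e-07 cm
Step 3: Cox = 3.45306e-13 / 1.1900e-07 = 2.90e-06 F/cm^2

2.90e-06


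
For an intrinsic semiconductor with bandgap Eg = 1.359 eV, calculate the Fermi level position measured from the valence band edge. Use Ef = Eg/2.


Step 1: For an intrinsic semiconductor, the Fermi level sits at midgap.
Step 2: Ef = Eg / 2 = 1.359 / 2 = 0.6795 eV

0.6795


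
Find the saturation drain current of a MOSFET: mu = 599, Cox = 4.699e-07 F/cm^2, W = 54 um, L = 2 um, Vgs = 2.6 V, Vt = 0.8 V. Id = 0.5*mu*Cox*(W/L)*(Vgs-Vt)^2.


Step 1: Overdrive voltage Vov = Vgs - Vt = 2.6 - 0.8 = 1.8 V
Step 2: W/L = 54/2 = 27
Step 3: Id = 0.5 * 599 * 4.699e-07 * 27 * 1.8^2
Step 4: Id = 1.23e-02 A

1.23e-02


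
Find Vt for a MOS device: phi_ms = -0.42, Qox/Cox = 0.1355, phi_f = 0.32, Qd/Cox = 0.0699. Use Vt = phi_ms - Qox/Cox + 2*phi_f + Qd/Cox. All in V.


Step 1: Vt = phi_ms - Qox/Cox + 2*phi_f + Qd/Cox
Step 2: Vt = -0.42 - 0.1355 + 2*0.32 + 0.0699
Step 3: Vt = -0.42 - 0.1355 + 0.64 + 0.0699
Step 4: Vt = 0.1544 V

0.1544


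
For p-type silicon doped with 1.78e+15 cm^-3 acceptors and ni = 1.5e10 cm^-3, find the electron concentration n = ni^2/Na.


Step 1: Majority hole concentration p ≈ Na = 1.78e+15 cm^-3
Step 2: n = ni^2 / Na = (1.5e10)^2 / 1.78e+15
Step 3: n = 1.26e+05 cm^-3

1.26e+05


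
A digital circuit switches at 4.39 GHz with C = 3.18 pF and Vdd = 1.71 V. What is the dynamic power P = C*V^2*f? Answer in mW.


Step 1: V^2 = 1.71^2 = 2.9241 V^2
Step 2: P = C*V^2*f = 3.18e-12 F * 2.9241 * 4.39e9 Hz
Step 3: P = 4.082102082e-02 W
Step 4: P = 40.821 mW

40.821


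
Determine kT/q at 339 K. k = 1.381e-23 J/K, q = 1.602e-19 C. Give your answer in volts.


Step 1: kT = 1.381e-23 * 339 = 4.68159e-21 J
Step 2: Vt = kT/q = 4.68159e-21 / 1.602e-19
Step 3: Vt = 0.02922 V

0.02922


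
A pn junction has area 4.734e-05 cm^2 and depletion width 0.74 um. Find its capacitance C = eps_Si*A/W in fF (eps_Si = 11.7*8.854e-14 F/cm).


Step 1: eps_Si = 11.7 * 8.854e-14 = 1.035918e-12 F/cm
Step 2: W in cm = 0.74 * 1e-4 = 7.40e-05 cm
Step 3: C = 1.035918e-12 * 4.734e-05 / 7.40e-05 = 6.627075e-13 F
Step 4: C = 662.71 fF

662.71


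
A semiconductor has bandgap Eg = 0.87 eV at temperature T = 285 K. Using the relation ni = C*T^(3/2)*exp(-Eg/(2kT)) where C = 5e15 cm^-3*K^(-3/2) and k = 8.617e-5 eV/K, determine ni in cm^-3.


Step 1: Compute kT = 8.617e-5 * 285 = 0.02455845 eV
Step 2: Exponent = -Eg/(2kT) = -0.87/(2*0.02455845) = -17.71284
Step 3: T^(3/2) = 285^1.5 = 4811.35
Step 4: ni = 5e15 * 4811.35 * exp(-17.71284) = 4.88e+11 cm^-3

4.88e+11


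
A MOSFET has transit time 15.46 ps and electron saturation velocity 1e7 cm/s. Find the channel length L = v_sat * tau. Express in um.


Step 1: tau in seconds = 15.46 ps * 1e-12 = 1.5460e-11 s
Step 2: L = v_sat * tau = 1e7 * 1.5460e-11 = 1.5460e-04 cm
Step 3: L in um = 1.5460e-04 * 1e4 = 1.546 um

1.546


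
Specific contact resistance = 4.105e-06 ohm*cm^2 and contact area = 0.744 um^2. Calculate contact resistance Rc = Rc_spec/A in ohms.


Step 1: Convert area to cm^2: 0.744 um^2 = 7.4400e-09 cm^2
Step 2: Rc = Rc_spec / A = 4.105e-06 / 7.4400e-09
Step 3: Rc = 5.52e+02 ohms

5.52e+02


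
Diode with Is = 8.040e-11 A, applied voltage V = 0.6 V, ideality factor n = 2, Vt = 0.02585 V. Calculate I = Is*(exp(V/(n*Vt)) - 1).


Step 1: V/(n*Vt) = 0.6/(2*0.02585) = 11.6054
Step 2: exp(11.6054) = 1.0969e+05
Step 3: I = 8.040e-11 * (1.0969e+05 - 1) = 8.82e-06 A

8.82e-06


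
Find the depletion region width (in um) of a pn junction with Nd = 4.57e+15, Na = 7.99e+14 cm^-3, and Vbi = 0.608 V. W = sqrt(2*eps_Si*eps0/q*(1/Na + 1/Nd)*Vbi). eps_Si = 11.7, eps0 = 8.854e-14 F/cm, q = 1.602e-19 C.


Step 1: 1/Na + 1/Nd = 1/7.99e+14 + 1/4.57e+15 = 1.47038e-15
Step 2: 2*eps*eps0/q = 2*11.7*8.854e-14/1.602e-19 = 1.293281e+07
Step 3: W^2 = 1.293281e+07 * 1.47038e-15 * 0.608 = 1.15618e-08
Step 4: W = sqrt(1.15618e-08) = 1.075e-04 cm = 1.075 um

1.075


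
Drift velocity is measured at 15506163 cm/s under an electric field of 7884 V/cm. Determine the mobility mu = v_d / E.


Step 1: mu = v_d / E
Step 2: mu = 15506163 / 7884
Step 3: mu = 1966.79 cm^2/(V*s)

1966.79


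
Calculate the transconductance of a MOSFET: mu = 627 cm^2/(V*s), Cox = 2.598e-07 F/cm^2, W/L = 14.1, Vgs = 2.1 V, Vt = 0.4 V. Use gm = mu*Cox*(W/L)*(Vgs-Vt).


Step 1: Vov = Vgs - Vt = 2.1 - 0.4 = 1.7 V
Step 2: gm = mu * Cox * (W/L) * Vov
Step 3: gm = 627 * 2.598e-07 * 14.1 * 1.7 = 3.90e-03 S

3.90e-03


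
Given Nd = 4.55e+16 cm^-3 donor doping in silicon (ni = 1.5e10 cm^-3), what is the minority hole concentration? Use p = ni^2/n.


Step 1: Since Nd >> ni, n ≈ Nd = 4.55e+16 cm^-3
Step 2: p = ni^2 / n = (1.5e10)^2 / 4.55e+16
Step 3: p = 2.25e20 / 4.55e+16 = 4.95e+03 cm^-3

4.95e+03


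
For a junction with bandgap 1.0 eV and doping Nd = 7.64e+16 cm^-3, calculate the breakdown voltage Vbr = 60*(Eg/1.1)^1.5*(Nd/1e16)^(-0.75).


Step 1: Eg/1.1 = 1.0/1.1 = 0.909091
Step 2: (Eg/1.1)^1.5 = 0.909091^1.5 = 0.866784
Step 3: (Nd/1e16)^(-0.75) = (7.64)^(-0.75) = 0.217611
Step 4: Vbr = 60 * 0.866784 * 0.217611 = 11.3 V

11.3


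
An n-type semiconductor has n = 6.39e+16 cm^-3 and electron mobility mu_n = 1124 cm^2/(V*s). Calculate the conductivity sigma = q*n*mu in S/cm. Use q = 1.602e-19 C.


Step 1: sigma = q * n * mu
Step 2: sigma = 1.602e-19 * 6.39e+16 * 1124
Step 3: sigma = 1.151e+01 S/cm

1.151e+01


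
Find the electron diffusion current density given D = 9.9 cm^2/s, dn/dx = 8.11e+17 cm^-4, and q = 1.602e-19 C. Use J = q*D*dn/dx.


Step 1: J = q * D * (dn/dx)
Step 2: J = 1.602e-19 * 9.9 * 8.11e+17
Step 3: J = 1.29e+00 A/cm^2

1.29e+00


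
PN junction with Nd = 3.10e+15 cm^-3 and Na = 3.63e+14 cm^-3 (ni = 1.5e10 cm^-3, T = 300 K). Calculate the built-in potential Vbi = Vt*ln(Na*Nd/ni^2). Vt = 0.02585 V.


Step 1: Compute Na*Nd/ni^2 = 3.63e+14 * 3.10e+15 / (1.5e10)^2 = 5.0013e+09
Step 2: ln(5.0013e+09) = 22.3330
Step 3: Vbi = 0.02585 * 22.3330 = 0.577 V

0.577


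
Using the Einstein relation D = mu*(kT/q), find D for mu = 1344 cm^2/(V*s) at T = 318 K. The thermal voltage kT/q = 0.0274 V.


Step 1: D = mu * (kT/q)
Step 2: D = 1344 * 0.0274
Step 3: D = 36.83 cm^2/s

36.83


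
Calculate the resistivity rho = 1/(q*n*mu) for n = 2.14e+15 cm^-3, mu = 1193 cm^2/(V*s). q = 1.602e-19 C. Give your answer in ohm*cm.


Step 1: sigma = q * n * mu = 1.602e-19 * 2.14e+15 * 1193 = 4.08994e-01 S/cm
Step 2: rho = 1 / sigma = 1 / 4.08994e-01 = 2.445 ohm*cm

2.445


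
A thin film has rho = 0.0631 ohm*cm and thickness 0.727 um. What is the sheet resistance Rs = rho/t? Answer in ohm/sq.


Step 1: Convert thickness to cm: t = 0.727 um = 7.2700e-05 cm
Step 2: Rs = rho / t = 0.0631 / 7.2700e-05
Step 3: Rs = 868.0 ohm/sq

868.0


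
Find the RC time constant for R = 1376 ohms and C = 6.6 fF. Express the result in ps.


Step 1: tau = R * C
Step 2: tau = 1376 * 6.6 fF = 1376 * 6.6e-15 F
Step 3: tau = 9.0816e-12 s = 9.0816 ps

9.0816


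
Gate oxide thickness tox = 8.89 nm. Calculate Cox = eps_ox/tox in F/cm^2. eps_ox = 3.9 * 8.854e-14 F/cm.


Step 1: eps_ox = 3.9 * 8.854e-14 = 3.45306e-13 F/cm
Step 2: tox in cm = 8.89 nm * 1e-7 = 8.8900e-07 cm
Step 3: Cox = 3.45306e-13 / 8.8900e-07 = 3.88e-07 F/cm^2

3.88e-07


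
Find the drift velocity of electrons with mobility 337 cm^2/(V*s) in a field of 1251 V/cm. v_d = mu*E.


Step 1: v_d = mu * E
Step 2: v_d = 337 * 1251 = 421587
Step 3: v_d = 4.22e+05 cm/s

4.22e+05


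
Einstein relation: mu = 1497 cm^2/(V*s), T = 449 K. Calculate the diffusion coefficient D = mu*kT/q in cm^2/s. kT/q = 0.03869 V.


Step 1: D = mu * (kT/q)
Step 2: D = 1497 * 0.03869
Step 3: D = 57.92 cm^2/s

57.92


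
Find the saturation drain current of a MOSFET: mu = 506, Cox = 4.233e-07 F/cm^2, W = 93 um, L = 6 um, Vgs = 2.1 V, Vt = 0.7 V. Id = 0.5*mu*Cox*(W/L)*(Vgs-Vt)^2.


Step 1: Overdrive voltage Vov = Vgs - Vt = 2.1 - 0.7 = 1.4 V
Step 2: W/L = 93/6 = 15.5
Step 3: Id = 0.5 * 506 * 4.233e-07 * 15.5 * 1.4^2
Step 4: Id = 3.25e-03 A

3.25e-03


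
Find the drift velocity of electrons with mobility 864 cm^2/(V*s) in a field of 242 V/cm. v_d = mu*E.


Step 1: v_d = mu * E
Step 2: v_d = 864 * 242 = 209088
Step 3: v_d = 2.09e+05 cm/s

2.09e+05


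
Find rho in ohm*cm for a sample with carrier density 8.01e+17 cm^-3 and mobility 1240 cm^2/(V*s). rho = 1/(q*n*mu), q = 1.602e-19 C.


Step 1: sigma = q * n * mu = 1.602e-19 * 8.01e+17 * 1240 = 1.59117e+02 S/cm
Step 2: rho = 1 / sigma = 1 / 1.59117e+02 = 0.006285 ohm*cm

0.006285


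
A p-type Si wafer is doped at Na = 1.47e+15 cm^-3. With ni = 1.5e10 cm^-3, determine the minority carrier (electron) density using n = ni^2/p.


Step 1: Majority hole concentration p ≈ Na = 1.47e+15 cm^-3
Step 2: n = ni^2 / Na = (1.5e10)^2 / 1.47e+15
Step 3: n = 1.53e+05 cm^-3

1.53e+05


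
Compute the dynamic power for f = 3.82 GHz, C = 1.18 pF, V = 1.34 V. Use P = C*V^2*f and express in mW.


Step 1: V^2 = 1.34^2 = 1.7956 V^2
Step 2: P = C*V^2*f = 1.18e-12 F * 1.7956 * 3.82e9 Hz
Step 3: P = 8.09384656e-03 W
Step 4: P = 8.094 mW

8.094


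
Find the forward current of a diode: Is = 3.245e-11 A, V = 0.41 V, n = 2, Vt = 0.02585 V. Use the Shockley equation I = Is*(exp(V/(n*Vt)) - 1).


Step 1: V/(n*Vt) = 0.41/(2*0.02585) = 7.9304
Step 2: exp(7.9304) = 2.7805e+03
Step 3: I = 3.245e-11 * (2.7805e+03 - 1) = 9.02e-08 A

9.02e-08


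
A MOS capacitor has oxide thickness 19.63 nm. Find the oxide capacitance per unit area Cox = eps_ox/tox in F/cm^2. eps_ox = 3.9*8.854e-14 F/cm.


Step 1: eps_ox = 3.9 * 8.854e-14 = 3.45306e-13 F/cm
Step 2: tox in cm = 19.63 nm * 1e-7 = 1.9630e-06 cm
Step 3: Cox = 3.45306e-13 / 1.9630e-06 = 1.76e-07 F/cm^2

1.76e-07


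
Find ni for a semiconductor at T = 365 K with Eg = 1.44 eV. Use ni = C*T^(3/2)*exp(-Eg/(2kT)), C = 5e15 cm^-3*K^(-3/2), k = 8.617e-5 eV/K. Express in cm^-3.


Step 1: Compute kT = 8.617e-5 * 365 = 0.03145205 eV
Step 2: Exponent = -Eg/(2kT) = -1.44/(2*0.03145205) = -22.89199
Step 3: T^(3/2) = 365^1.5 = 6973.32
Step 4: ni = 5e15 * 6973.32 * exp(-22.89199) = 3.99e+09 cm^-3

3.99e+09


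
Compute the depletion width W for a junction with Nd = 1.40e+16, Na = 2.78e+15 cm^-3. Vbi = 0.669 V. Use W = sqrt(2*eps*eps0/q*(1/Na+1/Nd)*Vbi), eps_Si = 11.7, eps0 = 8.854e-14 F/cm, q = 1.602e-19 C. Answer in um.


Step 1: 1/Na + 1/Nd = 1/2.78e+15 + 1/1.40e+16 = 4.31141e-16
Step 2: 2*eps*eps0/q = 2*11.7*8.854e-14/1.602e-19 = 1.293281e+07
Step 3: W^2 = 1.293281e+07 * 4.31141e-16 * 0.669 = 3.73025e-09
Step 4: W = sqrt(3.73025e-09) = 6.108e-05 cm = 0.6108 um

0.6108


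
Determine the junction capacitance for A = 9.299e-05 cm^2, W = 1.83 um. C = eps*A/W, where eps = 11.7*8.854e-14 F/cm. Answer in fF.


Step 1: eps_Si = 11.7 * 8.854e-14 = 1.035918e-12 F/cm
Step 2: W in cm = 1.83 * 1e-4 = 1.83e-04 cm
Step 3: C = 1.035918e-12 * 9.299e-05 / 1.83e-04 = 5.263935e-13 F
Step 4: C = 526.39 fF

526.39


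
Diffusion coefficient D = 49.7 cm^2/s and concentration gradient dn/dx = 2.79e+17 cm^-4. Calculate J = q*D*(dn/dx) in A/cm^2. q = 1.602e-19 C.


Step 1: J = q * D * (dn/dx)
Step 2: J = 1.602e-19 * 49.7 * 2.79e+17
Step 3: J = 2.22e+00 A/cm^2

2.22e+00


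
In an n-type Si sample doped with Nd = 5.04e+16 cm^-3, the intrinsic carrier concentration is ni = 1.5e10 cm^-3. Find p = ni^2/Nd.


Step 1: Since Nd >> ni, n ≈ Nd = 5.04e+16 cm^-3
Step 2: p = ni^2 / n = (1.5e10)^2 / 5.04e+16
Step 3: p = 2.25e20 / 5.04e+16 = 4.46e+03 cm^-3

4.46e+03


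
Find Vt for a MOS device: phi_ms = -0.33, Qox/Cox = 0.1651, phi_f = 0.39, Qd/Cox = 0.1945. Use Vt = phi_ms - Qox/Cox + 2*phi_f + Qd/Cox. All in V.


Step 1: Vt = phi_ms - Qox/Cox + 2*phi_f + Qd/Cox
Step 2: Vt = -0.33 - 0.1651 + 2*0.39 + 0.1945
Step 3: Vt = -0.33 - 0.1651 + 0.78 + 0.1945
Step 4: Vt = 0.4794 V

0.4794


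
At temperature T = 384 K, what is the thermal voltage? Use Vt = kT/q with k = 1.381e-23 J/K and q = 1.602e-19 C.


Step 1: kT = 1.381e-23 * 384 = 5.30304e-21 J
Step 2: Vt = kT/q = 5.30304e-21 / 1.602e-19
Step 3: Vt = 0.0331 V

0.0331


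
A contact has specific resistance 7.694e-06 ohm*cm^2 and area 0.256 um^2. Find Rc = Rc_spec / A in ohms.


Step 1: Convert area to cm^2: 0.256 um^2 = 2.5600e-09 cm^2
Step 2: Rc = Rc_spec / A = 7.694e-06 / 2.5600e-09
Step 3: Rc = 3.01e+03 ohms

3.01e+03


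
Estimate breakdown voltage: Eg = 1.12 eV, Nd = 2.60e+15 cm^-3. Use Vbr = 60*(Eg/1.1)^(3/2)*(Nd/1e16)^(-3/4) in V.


Step 1: Eg/1.1 = 1.12/1.1 = 1.018182
Step 2: (Eg/1.1)^1.5 = 1.018182^1.5 = 1.027397
Step 3: (Nd/1e16)^(-0.75) = (0.26)^(-0.75) = 2.746439
Step 4: Vbr = 60 * 1.027397 * 2.746439 = 169.3 V

169.3


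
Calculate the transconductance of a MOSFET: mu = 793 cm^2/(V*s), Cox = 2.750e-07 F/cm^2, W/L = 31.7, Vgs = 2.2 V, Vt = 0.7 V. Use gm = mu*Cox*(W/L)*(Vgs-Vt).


Step 1: Vov = Vgs - Vt = 2.2 - 0.7 = 1.5 V
Step 2: gm = mu * Cox * (W/L) * Vov
Step 3: gm = 793 * 2.750e-07 * 31.7 * 1.5 = 1.04e-02 S

1.04e-02


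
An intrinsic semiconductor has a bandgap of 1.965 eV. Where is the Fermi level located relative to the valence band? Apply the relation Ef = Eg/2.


Step 1: For an intrinsic semiconductor, the Fermi level sits at midgap.
Step 2: Ef = Eg / 2 = 1.965 / 2 = 0.9825 eV

0.9825


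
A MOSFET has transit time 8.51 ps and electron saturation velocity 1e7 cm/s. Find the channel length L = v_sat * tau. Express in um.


Step 1: tau in seconds = 8.51 ps * 1e-12 = 8.5100e-12 s
Step 2: L = v_sat * tau = 1e7 * 8.5100e-12 = 8.5100e-05 cm
Step 3: L in um = 8.5100e-05 * 1e4 = 0.851 um

0.851


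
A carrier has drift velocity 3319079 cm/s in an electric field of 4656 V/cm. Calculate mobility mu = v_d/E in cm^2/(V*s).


Step 1: mu = v_d / E
Step 2: mu = 3319079 / 4656
Step 3: mu = 712.86 cm^2/(V*s)

712.86


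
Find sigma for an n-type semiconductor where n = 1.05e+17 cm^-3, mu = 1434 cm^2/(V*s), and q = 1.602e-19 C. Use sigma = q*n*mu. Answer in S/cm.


Step 1: sigma = q * n * mu
Step 2: sigma = 1.602e-19 * 1.05e+17 * 1434
Step 3: sigma = 2.412e+01 S/cm

2.412e+01


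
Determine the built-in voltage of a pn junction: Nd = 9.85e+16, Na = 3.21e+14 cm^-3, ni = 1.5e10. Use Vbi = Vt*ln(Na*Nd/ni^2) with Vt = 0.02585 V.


Step 1: Compute Na*Nd/ni^2 = 3.21e+14 * 9.85e+16 / (1.5e10)^2 = 1.4053e+11
Step 2: ln(1.4053e+11) = 25.6687
Step 3: Vbi = 0.02585 * 25.6687 = 0.664 V

0.664


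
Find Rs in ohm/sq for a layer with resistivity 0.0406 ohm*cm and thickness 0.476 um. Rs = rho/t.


Step 1: Convert thickness to cm: t = 0.476 um = 4.7600e-05 cm
Step 2: Rs = rho / t = 0.0406 / 4.7600e-05
Step 3: Rs = 852.9 ohm/sq

852.9


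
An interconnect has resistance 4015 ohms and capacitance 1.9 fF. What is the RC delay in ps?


Step 1: tau = R * C
Step 2: tau = 4015 * 1.9 fF = 4015 * 1.9e-15 F
Step 3: tau = 7.6285e-12 s = 7.6285 ps

7.6285


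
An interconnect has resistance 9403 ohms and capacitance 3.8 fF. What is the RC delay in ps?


Step 1: tau = R * C
Step 2: tau = 9403 * 3.8 fF = 9403 * 3.8e-15 F
Step 3: tau = 3.57314e-11 s = 35.7314 ps

35.7314


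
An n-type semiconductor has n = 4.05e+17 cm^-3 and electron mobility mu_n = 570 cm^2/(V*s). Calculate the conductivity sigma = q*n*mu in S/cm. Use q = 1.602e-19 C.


Step 1: sigma = q * n * mu
Step 2: sigma = 1.602e-19 * 4.05e+17 * 570
Step 3: sigma = 3.698e+01 S/cm

3.698e+01


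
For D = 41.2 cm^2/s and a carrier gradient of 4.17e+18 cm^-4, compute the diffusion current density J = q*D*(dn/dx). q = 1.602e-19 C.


Step 1: J = q * D * (dn/dx)
Step 2: J = 1.602e-19 * 41.2 * 4.17e+18
Step 3: J = 2.75e+01 A/cm^2

2.75e+01


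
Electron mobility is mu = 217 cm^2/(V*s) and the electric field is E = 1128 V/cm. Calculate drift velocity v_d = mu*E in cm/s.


Step 1: v_d = mu * E
Step 2: v_d = 217 * 1128 = 244776
Step 3: v_d = 2.45e+05 cm/s

2.45e+05


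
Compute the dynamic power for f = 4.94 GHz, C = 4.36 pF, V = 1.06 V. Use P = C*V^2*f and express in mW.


Step 1: V^2 = 1.06^2 = 1.1236 V^2
Step 2: P = C*V^2*f = 4.36e-12 F * 1.1236 * 4.94e9 Hz
Step 3: P = 2.420054624e-02 W
Step 4: P = 24.201 mW

24.201


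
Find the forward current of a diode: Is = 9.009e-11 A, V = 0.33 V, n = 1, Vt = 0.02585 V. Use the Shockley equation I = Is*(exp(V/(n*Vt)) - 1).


Step 1: V/(n*Vt) = 0.33/(1*0.02585) = 12.7660
Step 2: exp(12.7660) = 3.5011e+05
Step 3: I = 9.009e-11 * (3.5011e+05 - 1) = 3.15e-05 A

3.15e-05


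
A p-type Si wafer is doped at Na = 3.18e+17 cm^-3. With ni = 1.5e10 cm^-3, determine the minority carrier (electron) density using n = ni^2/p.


Step 1: Majority hole concentration p ≈ Na = 3.18e+17 cm^-3
Step 2: n = ni^2 / Na = (1.5e10)^2 / 3.18e+17
Step 3: n = 7.08e+02 cm^-3

7.08e+02


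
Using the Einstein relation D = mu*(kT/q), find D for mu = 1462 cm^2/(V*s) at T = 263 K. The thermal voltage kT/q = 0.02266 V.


Step 1: D = mu * (kT/q)
Step 2: D = 1462 * 0.02266
Step 3: D = 33.13 cm^2/s

33.13


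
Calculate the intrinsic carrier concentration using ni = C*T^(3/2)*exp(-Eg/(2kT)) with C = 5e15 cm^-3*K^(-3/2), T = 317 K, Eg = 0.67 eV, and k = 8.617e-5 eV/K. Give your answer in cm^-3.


Step 1: Compute kT = 8.617e-5 * 317 = 0.02731589 eV
Step 2: Exponent = -Eg/(2kT) = -0.67/(2*0.02731589) = -12.26392
Step 3: T^(3/2) = 317^1.5 = 5644.02
Step 4: ni = 5e15 * 5644.02 * exp(-12.26392) = 1.33e+14 cm^-3

1.33e+14


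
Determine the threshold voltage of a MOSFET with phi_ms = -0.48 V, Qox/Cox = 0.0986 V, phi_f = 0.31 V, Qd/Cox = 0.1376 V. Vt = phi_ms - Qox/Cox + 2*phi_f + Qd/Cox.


Step 1: Vt = phi_ms - Qox/Cox + 2*phi_f + Qd/Cox
Step 2: Vt = -0.48 - 0.0986 + 2*0.31 + 0.1376
Step 3: Vt = -0.48 - 0.0986 + 0.62 + 0.1376
Step 4: Vt = 0.179 V

0.179


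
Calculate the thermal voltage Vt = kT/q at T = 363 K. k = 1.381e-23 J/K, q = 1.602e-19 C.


Step 1: kT = 1.381e-23 * 363 = 5.01303e-21 J
Step 2: Vt = kT/q = 5.01303e-21 / 1.602e-19
Step 3: Vt = 0.03129 V

0.03129


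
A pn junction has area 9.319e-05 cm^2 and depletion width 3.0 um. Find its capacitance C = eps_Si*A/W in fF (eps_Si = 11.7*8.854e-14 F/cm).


Step 1: eps_Si = 11.7 * 8.854e-14 = 1.035918e-12 F/cm
Step 2: W in cm = 3.0 * 1e-4 = 3.00e-04 cm
Step 3: C = 1.035918e-12 * 9.319e-05 / 3.00e-04 = 3.217907e-13 F
Step 4: C = 321.79 fF

321.79


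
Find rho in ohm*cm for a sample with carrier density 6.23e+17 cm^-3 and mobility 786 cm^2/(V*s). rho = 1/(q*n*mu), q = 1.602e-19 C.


Step 1: sigma = q * n * mu = 1.602e-19 * 6.23e+17 * 786 = 7.84464e+01 S/cm
Step 2: rho = 1 / sigma = 1 / 7.84464e+01 = 0.01275 ohm*cm

0.01275


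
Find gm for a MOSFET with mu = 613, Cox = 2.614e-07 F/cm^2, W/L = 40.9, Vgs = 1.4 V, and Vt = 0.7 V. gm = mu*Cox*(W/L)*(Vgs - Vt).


Step 1: Vov = Vgs - Vt = 1.4 - 0.7 = 0.7 V
Step 2: gm = mu * Cox * (W/L) * Vov
Step 3: gm = 613 * 2.614e-07 * 40.9 * 0.7 = 4.59e-03 S

4.59e-03


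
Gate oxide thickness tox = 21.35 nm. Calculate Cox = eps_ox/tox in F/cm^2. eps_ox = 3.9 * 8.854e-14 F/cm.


Step 1: eps_ox = 3.9 * 8.854e-14 = 3.45306e-13 F/cm
Step 2: tox in cm = 21.35 nm * 1e-7 = 2.1350e-06 cm
Step 3: Cox = 3.45306e-13 / 2.1350e-06 = 1.62e-07 F/cm^2

1.62e-07


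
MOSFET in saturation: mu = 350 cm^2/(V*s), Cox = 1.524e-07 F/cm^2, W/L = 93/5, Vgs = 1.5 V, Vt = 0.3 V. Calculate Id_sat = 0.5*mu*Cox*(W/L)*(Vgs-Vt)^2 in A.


Step 1: Overdrive voltage Vov = Vgs - Vt = 1.5 - 0.3 = 1.2 V
Step 2: W/L = 93/5 = 18.6
Step 3: Id = 0.5 * 350 * 1.524e-07 * 18.6 * 1.2^2
Step 4: Id = 7.14e-04 A

7.14e-04


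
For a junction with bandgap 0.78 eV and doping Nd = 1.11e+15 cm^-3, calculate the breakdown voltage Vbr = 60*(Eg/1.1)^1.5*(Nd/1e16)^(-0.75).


Step 1: Eg/1.1 = 0.78/1.1 = 0.709091
Step 2: (Eg/1.1)^1.5 = 0.709091^1.5 = 0.597108
Step 3: (Nd/1e16)^(-0.75) = (0.111)^(-0.75) = 5.200053
Step 4: Vbr = 60 * 0.597108 * 5.200053 = 186.3 V

186.3


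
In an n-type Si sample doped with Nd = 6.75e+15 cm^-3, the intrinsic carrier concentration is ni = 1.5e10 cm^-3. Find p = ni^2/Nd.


Step 1: Since Nd >> ni, n ≈ Nd = 6.75e+15 cm^-3
Step 2: p = ni^2 / n = (1.5e10)^2 / 6.75e+15
Step 3: p = 2.25e20 / 6.75e+15 = 3.33e+04 cm^-3

3.33e+04


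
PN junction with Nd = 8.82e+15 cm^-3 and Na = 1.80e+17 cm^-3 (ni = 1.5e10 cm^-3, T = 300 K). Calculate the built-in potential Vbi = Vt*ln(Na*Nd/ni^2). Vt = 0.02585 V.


Step 1: Compute Na*Nd/ni^2 = 1.80e+17 * 8.82e+15 / (1.5e10)^2 = 7.0560e+12
Step 2: ln(7.0560e+12) = 29.5849
Step 3: Vbi = 0.02585 * 29.5849 = 0.765 V

0.765


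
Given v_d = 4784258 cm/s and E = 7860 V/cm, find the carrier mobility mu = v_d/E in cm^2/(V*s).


Step 1: mu = v_d / E
Step 2: mu = 4784258 / 7860
Step 3: mu = 608.68 cm^2/(V*s)

608.68


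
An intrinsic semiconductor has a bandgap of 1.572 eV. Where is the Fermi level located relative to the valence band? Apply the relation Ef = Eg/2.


Step 1: For an intrinsic semiconductor, the Fermi level sits at midgap.
Step 2: Ef = Eg / 2 = 1.572 / 2 = 0.786 eV

0.786


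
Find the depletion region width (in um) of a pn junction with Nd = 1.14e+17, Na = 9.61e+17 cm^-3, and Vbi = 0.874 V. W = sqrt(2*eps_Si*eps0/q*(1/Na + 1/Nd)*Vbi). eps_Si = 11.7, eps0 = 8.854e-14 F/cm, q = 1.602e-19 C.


Step 1: 1/Na + 1/Nd = 1/9.61e+17 + 1/1.14e+17 = 9.81251e-18
Step 2: 2*eps*eps0/q = 2*11.7*8.854e-14/1.602e-19 = 1.293281e+07
Step 3: W^2 = 1.293281e+07 * 9.81251e-18 * 0.874 = 1.10914e-10
Step 4: W = sqrt(1.10914e-10) = 1.053e-05 cm = 0.1053 um

0.1053


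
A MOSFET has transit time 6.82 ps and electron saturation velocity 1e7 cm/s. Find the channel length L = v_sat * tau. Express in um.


Step 1: tau in seconds = 6.82 ps * 1e-12 = 6.8200e-12 s
Step 2: L = v_sat * tau = 1e7 * 6.8200e-12 = 6.8200e-05 cm
Step 3: L in um = 6.8200e-05 * 1e4 = 0.682 um

0.682


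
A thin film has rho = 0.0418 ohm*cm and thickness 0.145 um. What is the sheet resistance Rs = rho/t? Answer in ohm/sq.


Step 1: Convert thickness to cm: t = 0.145 um = 1.4500e-05 cm
Step 2: Rs = rho / t = 0.0418 / 1.4500e-05
Step 3: Rs = 2882.8 ohm/sq

2882.8


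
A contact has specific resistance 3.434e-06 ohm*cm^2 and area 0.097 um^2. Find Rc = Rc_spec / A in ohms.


Step 1: Convert area to cm^2: 0.097 um^2 = 9.7000e-10 cm^2
Step 2: Rc = Rc_spec / A = 3.434e-06 / 9.7000e-10
Step 3: Rc = 3.54e+03 ohms

3.54e+03


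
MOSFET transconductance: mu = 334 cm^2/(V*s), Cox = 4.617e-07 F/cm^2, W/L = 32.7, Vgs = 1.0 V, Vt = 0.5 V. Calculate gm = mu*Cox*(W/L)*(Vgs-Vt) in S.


Step 1: Vov = Vgs - Vt = 1.0 - 0.5 = 0.5 V
Step 2: gm = mu * Cox * (W/L) * Vov
Step 3: gm = 334 * 4.617e-07 * 32.7 * 0.5 = 2.52e-03 S

2.52e-03


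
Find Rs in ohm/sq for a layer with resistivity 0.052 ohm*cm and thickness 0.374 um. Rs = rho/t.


Step 1: Convert thickness to cm: t = 0.374 um = 3.7400e-05 cm
Step 2: Rs = rho / t = 0.052 / 3.7400e-05
Step 3: Rs = 1390.4 ohm/sq

1390.4


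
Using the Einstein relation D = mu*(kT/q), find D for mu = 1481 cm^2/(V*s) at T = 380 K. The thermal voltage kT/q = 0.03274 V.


Step 1: D = mu * (kT/q)
Step 2: D = 1481 * 0.03274
Step 3: D = 48.49 cm^2/s

48.49


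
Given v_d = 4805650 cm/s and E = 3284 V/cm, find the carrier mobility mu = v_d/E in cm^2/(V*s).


Step 1: mu = v_d / E
Step 2: mu = 4805650 / 3284
Step 3: mu = 1463.35 cm^2/(V*s)

1463.35


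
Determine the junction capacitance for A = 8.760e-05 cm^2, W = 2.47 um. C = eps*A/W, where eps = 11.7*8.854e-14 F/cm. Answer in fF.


Step 1: eps_Si = 11.7 * 8.854e-14 = 1.035918e-12 F/cm
Step 2: W in cm = 2.47 * 1e-4 = 2.47e-04 cm
Step 3: C = 1.035918e-12 * 8.760e-05 / 2.47e-04 = 3.673944e-13 F
Step 4: C = 367.39 fF

367.39


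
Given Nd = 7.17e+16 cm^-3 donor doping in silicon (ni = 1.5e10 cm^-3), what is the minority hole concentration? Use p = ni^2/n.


Step 1: Since Nd >> ni, n ≈ Nd = 7.17e+16 cm^-3
Step 2: p = ni^2 / n = (1.5e10)^2 / 7.17e+16
Step 3: p = 2.25e20 / 7.17e+16 = 3.14e+03 cm^-3

3.14e+03


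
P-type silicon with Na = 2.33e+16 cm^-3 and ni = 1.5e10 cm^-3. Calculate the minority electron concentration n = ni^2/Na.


Step 1: Majority hole concentration p ≈ Na = 2.33e+16 cm^-3
Step 2: n = ni^2 / Na = (1.5e10)^2 / 2.33e+16
Step 3: n = 9.66e+03 cm^-3

9.66e+03


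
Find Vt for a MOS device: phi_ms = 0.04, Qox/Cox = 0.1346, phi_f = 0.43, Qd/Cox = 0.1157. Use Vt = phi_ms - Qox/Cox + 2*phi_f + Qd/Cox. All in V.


Step 1: Vt = phi_ms - Qox/Cox + 2*phi_f + Qd/Cox
Step 2: Vt = 0.04 - 0.1346 + 2*0.43 + 0.1157
Step 3: Vt = 0.04 - 0.1346 + 0.86 + 0.1157
Step 4: Vt = 0.8811 V

0.8811


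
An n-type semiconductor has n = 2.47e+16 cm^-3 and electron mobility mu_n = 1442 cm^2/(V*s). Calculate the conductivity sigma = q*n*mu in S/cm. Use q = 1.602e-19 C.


Step 1: sigma = q * n * mu
Step 2: sigma = 1.602e-19 * 2.47e+16 * 1442
Step 3: sigma = 5.706e+00 S/cm

5.706e+00


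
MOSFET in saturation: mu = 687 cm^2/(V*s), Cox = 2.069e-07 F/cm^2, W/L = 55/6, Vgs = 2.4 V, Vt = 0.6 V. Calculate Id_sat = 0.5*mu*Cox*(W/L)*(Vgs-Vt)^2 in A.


Step 1: Overdrive voltage Vov = Vgs - Vt = 2.4 - 0.6 = 1.8 V
Step 2: W/L = 55/6 = 9.16667
Step 3: Id = 0.5 * 687 * 2.069e-07 * 9.16667 * 1.8^2
Step 4: Id = 2.11e-03 A

2.11e-03


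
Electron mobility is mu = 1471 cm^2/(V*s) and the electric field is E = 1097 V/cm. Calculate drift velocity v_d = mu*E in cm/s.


Step 1: v_d = mu * E
Step 2: v_d = 1471 * 1097 = 1613687
Step 3: v_d = 1.61e+06 cm/s

1.61e+06


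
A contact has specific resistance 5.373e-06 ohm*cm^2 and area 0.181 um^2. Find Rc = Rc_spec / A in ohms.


Step 1: Convert area to cm^2: 0.181 um^2 = 1.8100e-09 cm^2
Step 2: Rc = Rc_spec / A = 5.373e-06 / 1.8100e-09
Step 3: Rc = 2.97e+03 ohms

2.97e+03


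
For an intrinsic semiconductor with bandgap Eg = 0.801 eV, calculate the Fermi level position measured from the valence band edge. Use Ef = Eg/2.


Step 1: For an intrinsic semiconductor, the Fermi level sits at midgap.
Step 2: Ef = Eg / 2 = 0.801 / 2 = 0.4005 eV

0.4005


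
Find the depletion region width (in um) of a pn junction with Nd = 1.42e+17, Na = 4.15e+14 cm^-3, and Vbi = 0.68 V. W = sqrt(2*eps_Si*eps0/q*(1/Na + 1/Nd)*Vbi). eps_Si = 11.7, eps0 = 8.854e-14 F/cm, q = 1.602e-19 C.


Step 1: 1/Na + 1/Nd = 1/4.15e+14 + 1/1.42e+17 = 2.41668e-15
Step 2: 2*eps*eps0/q = 2*11.7*8.854e-14/1.602e-19 = 1.293281e+07
Step 3: W^2 = 1.293281e+07 * 2.41668e-15 * 0.68 = 2.12530e-08
Step 4: W = sqrt(2.12530e-08) = 1.458e-04 cm = 1.458 um

1.458


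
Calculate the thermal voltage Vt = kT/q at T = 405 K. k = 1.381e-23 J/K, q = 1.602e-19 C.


Step 1: kT = 1.381e-23 * 405 = 5.59305e-21 J
Step 2: Vt = kT/q = 5.59305e-21 / 1.602e-19
Step 3: Vt = 0.03491 V

0.03491


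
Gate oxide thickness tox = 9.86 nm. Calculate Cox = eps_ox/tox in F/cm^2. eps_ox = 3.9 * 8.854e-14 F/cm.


Step 1: eps_ox = 3.9 * 8.854e-14 = 3.45306e-13 F/cm
Step 2: tox in cm = 9.86 nm * 1e-7 = 9.8600e-07 cm
Step 3: Cox = 3.45306e-13 / 9.8600e-07 = 3.50e-07 F/cm^2

3.50e-07


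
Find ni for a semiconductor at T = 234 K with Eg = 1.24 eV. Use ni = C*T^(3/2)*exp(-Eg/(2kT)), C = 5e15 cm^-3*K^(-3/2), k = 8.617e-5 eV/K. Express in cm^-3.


Step 1: Compute kT = 8.617e-5 * 234 = 0.02016378 eV
Step 2: Exponent = -Eg/(2kT) = -1.24/(2*0.02016378) = -30.74820
Step 3: T^(3/2) = 234^1.5 = 3579.51
Step 4: ni = 5e15 * 3579.51 * exp(-30.74820) = 7.93e+05 cm^-3

7.93e+05


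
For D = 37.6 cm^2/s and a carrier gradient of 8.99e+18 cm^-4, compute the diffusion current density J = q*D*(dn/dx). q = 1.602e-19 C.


Step 1: J = q * D * (dn/dx)
Step 2: J = 1.602e-19 * 37.6 * 8.99e+18
Step 3: J = 5.42e+01 A/cm^2

5.42e+01
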